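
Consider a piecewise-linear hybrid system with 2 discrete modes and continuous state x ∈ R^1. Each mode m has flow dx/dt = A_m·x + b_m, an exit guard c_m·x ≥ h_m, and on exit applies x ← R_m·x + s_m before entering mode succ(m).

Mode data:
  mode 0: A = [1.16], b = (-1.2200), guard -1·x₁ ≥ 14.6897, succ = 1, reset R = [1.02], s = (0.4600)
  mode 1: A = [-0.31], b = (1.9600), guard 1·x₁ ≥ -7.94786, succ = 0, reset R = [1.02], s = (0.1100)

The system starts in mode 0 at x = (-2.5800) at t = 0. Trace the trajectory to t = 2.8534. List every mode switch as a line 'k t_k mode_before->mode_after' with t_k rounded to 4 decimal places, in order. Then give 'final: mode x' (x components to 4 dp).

Mode 0: guard c·x = 14.6897 hit at Δt = 1.2643 (t = 1.2643), x⁻ = (-14.6897) → reset → x⁺ = (-14.5235), jump to mode 1
Mode 1: guard c·x = -7.9479 hit at Δt = 1.2225 (t = 2.4868), x⁻ = (-7.9479) → reset → x⁺ = (-7.9968), jump to mode 0
Mode 0: flow for 0.3666 to horizon, guard not reached → x = (-12.7924)

1 1.2643 0->1
2 2.4868 1->0
final: 0 -12.7924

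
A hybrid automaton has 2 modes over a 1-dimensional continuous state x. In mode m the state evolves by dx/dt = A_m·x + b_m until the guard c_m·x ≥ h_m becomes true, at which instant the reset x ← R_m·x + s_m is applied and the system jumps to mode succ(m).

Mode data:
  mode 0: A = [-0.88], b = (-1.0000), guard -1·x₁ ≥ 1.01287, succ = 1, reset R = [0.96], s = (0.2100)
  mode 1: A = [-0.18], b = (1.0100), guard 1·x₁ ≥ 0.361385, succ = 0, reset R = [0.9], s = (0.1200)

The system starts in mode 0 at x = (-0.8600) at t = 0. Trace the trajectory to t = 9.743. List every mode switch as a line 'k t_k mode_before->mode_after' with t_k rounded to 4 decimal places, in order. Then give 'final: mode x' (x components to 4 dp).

1 0.9154 0->1
2 1.9930 1->0
3 4.8907 0->1
4 5.9683 1->0
5 8.8660 0->1
final: 1 0.1683

Mode 0: guard c·x = 1.0129 hit at Δt = 0.9154 (t = 0.9154), x⁻ = (-1.0129) → reset → x⁺ = (-0.7624), jump to mode 1
Mode 1: guard c·x = 0.3614 hit at Δt = 1.0776 (t = 1.9930), x⁻ = (0.3614) → reset → x⁺ = (0.4452), jump to mode 0
Mode 0: guard c·x = 1.0129 hit at Δt = 2.8977 (t = 4.8907), x⁻ = (-1.0129) → reset → x⁺ = (-0.7624), jump to mode 1
Mode 1: guard c·x = 0.3614 hit at Δt = 1.0776 (t = 5.9683), x⁻ = (0.3614) → reset → x⁺ = (0.4452), jump to mode 0
Mode 0: guard c·x = 1.0129 hit at Δt = 2.8977 (t = 8.8660), x⁻ = (-1.0129) → reset → x⁺ = (-0.7624), jump to mode 1
Mode 1: flow for 0.8770 to horizon, guard not reached → x = (0.1683)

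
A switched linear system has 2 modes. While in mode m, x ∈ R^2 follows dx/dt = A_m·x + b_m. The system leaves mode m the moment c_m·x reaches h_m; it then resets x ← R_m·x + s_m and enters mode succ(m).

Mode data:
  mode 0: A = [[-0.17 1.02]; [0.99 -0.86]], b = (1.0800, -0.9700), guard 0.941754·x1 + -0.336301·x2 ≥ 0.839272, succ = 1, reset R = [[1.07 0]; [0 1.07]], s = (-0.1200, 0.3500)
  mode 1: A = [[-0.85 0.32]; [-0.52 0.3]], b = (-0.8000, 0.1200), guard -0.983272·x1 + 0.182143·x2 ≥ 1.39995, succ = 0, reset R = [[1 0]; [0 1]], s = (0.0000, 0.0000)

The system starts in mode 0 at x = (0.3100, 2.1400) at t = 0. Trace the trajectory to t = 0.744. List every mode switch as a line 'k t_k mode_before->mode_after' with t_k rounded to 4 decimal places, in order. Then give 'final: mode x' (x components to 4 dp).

1 0.4089 0->1
final: 1 1.0032 1.9702

Mode 0: guard c·x = 0.8393 hit at Δt = 0.4089 (t = 0.4089), x⁻ = (1.4224, 1.4877) → reset → x⁺ = (1.4020, 1.9418), jump to mode 1
Mode 1: flow for 0.3351 to horizon, guard not reached → x = (1.0032, 1.9702)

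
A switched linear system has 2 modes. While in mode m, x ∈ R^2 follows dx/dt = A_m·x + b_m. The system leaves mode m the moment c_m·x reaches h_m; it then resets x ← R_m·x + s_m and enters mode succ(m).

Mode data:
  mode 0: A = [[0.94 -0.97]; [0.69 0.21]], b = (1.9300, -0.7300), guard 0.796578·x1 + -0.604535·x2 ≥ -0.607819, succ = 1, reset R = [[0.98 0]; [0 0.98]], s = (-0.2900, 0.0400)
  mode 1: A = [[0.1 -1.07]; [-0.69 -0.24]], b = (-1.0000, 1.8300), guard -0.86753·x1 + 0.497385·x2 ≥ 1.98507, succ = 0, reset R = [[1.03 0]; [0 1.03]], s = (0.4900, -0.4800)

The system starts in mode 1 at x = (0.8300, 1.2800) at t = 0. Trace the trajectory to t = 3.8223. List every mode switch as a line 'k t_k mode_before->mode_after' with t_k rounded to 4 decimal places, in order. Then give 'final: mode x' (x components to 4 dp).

1 0.6545 1->0
2 2.0161 0->1
3 2.3967 1->0
4 3.1249 0->1
5 3.5070 1->0
final: 0 -1.0488 0.3064

Mode 1: guard c·x = 1.9851 hit at Δt = 0.6545 (t = 0.6545), x⁻ = (-1.0133, 2.2236) → reset → x⁺ = (-0.5537, 1.8103), jump to mode 0
Mode 0: guard c·x = -0.6078 hit at Δt = 1.3616 (t = 2.0161), x⁻ = (-0.2897, 0.6237) → reset → x⁺ = (-0.5739, 0.6513), jump to mode 1
Mode 1: guard c·x = 1.9851 hit at Δt = 0.3806 (t = 2.3967), x⁻ = (-1.4255, 1.5047) → reset → x⁺ = (-0.9782, 1.0699), jump to mode 0
Mode 0: guard c·x = -0.6078 hit at Δt = 0.7281 (t = 3.1249), x⁻ = (-0.6119, 0.1991) → reset → x⁺ = (-0.8897, 0.2351), jump to mode 1
Mode 1: guard c·x = 1.9851 hit at Δt = 0.3821 (t = 3.5070), x⁻ = (-1.6061, 1.1898) → reset → x⁺ = (-1.1642, 0.7455), jump to mode 0
Mode 0: flow for 0.3153 to horizon, guard not reached → x = (-1.0488, 0.3064)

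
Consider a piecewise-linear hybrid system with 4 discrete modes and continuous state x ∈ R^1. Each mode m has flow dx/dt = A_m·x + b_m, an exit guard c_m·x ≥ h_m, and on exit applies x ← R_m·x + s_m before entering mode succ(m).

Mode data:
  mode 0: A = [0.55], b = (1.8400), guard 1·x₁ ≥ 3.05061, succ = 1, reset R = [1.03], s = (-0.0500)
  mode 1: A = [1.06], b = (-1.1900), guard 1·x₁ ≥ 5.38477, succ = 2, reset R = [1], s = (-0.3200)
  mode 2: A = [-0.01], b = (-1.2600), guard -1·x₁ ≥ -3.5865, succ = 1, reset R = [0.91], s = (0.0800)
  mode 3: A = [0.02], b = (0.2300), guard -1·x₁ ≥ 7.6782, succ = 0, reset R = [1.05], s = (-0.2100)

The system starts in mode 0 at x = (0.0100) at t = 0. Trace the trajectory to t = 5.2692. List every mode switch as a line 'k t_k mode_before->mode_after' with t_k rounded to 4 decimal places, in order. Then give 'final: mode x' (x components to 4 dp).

Mode 0: guard c·x = 3.0506 hit at Δt = 1.1729 (t = 1.1729), x⁻ = (3.0506) → reset → x⁺ = (3.0921), jump to mode 1
Mode 1: guard c·x = 5.3848 hit at Δt = 0.7283 (t = 1.9012), x⁻ = (5.3848) → reset → x⁺ = (5.0648), jump to mode 2
Mode 2: guard c·x = -3.5865 hit at Δt = 1.1343 (t = 3.0355), x⁻ = (3.5865) → reset → x⁺ = (3.3437), jump to mode 1
Mode 1: guard c·x = 5.3848 hit at Δt = 0.6149 (t = 3.6504), x⁻ = (5.3848) → reset → x⁺ = (5.0648), jump to mode 2
Mode 2: guard c·x = -3.5865 hit at Δt = 1.1343 (t = 4.7847), x⁻ = (3.5865) → reset → x⁺ = (3.3437), jump to mode 1
Mode 1: flow for 0.4845 to horizon, guard not reached → x = (4.8347)

1 1.1729 0->1
2 1.9012 1->2
3 3.0355 2->1
4 3.6504 1->2
5 4.7847 2->1
final: 1 4.8347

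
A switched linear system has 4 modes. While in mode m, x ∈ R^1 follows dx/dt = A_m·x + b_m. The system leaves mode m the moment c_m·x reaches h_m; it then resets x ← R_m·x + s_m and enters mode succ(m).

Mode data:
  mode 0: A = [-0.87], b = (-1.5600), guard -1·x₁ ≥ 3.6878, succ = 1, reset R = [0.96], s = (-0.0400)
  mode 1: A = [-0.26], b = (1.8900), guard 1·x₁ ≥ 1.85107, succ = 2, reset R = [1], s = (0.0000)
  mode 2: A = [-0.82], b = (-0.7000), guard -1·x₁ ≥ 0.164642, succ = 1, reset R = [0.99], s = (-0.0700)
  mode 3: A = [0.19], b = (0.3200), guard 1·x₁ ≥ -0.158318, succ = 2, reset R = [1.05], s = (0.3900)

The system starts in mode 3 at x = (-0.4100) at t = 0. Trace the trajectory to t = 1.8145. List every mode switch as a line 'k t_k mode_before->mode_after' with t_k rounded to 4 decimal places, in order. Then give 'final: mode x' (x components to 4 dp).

1 0.9487 3->2
2 1.4939 2->1
final: 1 0.3670

Mode 3: guard c·x = -0.1583 hit at Δt = 0.9487 (t = 0.9487), x⁻ = (-0.1583) → reset → x⁺ = (0.2238), jump to mode 2
Mode 2: guard c·x = 0.1646 hit at Δt = 0.5452 (t = 1.4939), x⁻ = (-0.1646) → reset → x⁺ = (-0.2330), jump to mode 1
Mode 1: flow for 0.3206 to horizon, guard not reached → x = (0.3670)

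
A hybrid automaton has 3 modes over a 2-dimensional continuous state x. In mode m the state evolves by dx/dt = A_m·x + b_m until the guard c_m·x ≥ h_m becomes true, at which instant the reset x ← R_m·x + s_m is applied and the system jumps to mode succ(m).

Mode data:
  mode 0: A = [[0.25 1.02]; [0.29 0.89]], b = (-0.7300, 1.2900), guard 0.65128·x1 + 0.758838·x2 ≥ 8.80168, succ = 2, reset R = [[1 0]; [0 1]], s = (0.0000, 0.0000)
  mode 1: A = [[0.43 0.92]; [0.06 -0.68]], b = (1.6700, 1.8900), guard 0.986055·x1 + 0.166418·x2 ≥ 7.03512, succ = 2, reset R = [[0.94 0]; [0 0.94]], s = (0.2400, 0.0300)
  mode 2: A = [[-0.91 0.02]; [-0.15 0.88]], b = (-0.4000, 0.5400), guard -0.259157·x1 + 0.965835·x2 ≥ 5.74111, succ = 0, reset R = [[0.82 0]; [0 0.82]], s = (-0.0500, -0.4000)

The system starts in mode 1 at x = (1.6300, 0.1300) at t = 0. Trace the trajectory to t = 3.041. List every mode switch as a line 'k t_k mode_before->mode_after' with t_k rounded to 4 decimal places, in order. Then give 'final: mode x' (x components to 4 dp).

Mode 1: guard c·x = 7.0351 hit at Δt = 1.2086 (t = 1.2086), x⁻ = (6.8270, 1.8226) → reset → x⁺ = (6.6574, 1.7432), jump to mode 2
Mode 2: guard c·x = 5.7411 hit at Δt = 1.5000 (t = 2.7086), x⁻ = (1.4377, 6.3300) → reset → x⁺ = (1.1289, 4.7906), jump to mode 0
Mode 0: flow for 0.3324 to horizon, guard not reached → x = (3.0542, 7.1590)

1 1.2086 1->2
2 2.7086 2->0
final: 0 3.0542 7.1590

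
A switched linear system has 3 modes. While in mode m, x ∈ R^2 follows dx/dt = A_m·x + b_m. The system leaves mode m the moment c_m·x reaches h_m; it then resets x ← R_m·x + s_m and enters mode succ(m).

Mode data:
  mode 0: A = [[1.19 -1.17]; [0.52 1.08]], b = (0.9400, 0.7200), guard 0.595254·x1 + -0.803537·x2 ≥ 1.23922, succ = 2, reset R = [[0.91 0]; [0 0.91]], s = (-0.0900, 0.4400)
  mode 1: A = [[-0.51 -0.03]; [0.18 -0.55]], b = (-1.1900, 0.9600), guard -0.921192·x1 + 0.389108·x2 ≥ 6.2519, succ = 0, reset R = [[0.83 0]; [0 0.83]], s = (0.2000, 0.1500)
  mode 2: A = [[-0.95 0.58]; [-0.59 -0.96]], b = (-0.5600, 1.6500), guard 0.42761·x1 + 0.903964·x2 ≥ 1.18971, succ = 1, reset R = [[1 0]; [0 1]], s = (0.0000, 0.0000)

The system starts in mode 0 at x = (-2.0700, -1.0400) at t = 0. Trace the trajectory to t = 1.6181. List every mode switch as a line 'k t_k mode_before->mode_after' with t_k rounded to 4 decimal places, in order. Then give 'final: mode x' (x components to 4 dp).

Mode 0: guard c·x = 1.2392 hit at Δt = 0.7487 (t = 0.7487), x⁻ = (-1.5708, -2.7059) → reset → x⁺ = (-1.5195, -2.0223), jump to mode 2
Mode 2: flow for 0.8694 to horizon, guard not reached → x = (-1.1190, 0.5703)

1 0.7487 0->2
final: 2 -1.1190 0.5703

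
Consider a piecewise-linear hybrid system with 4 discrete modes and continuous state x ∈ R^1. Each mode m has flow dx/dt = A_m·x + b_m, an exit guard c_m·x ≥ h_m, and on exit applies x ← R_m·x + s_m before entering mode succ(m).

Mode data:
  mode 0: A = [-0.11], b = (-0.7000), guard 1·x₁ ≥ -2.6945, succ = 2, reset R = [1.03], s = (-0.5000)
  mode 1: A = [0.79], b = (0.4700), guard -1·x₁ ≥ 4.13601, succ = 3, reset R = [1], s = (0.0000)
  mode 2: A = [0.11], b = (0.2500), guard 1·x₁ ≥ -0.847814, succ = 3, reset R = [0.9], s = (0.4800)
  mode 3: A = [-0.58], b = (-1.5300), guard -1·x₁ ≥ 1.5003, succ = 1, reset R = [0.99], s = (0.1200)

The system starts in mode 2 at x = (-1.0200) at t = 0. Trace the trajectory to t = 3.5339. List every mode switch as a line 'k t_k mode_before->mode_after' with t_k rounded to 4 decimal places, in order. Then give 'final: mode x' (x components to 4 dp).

Mode 2: guard c·x = -0.8478 hit at Δt = 1.1708 (t = 1.1708), x⁻ = (-0.8478) → reset → x⁺ = (-0.2830), jump to mode 3
Mode 3: guard c·x = 1.5003 hit at Δt = 1.2544 (t = 2.4252), x⁻ = (-1.5003) → reset → x⁺ = (-1.3653), jump to mode 1
Mode 1: flow for 1.1087 to horizon, guard not reached → x = (-2.4446)

1 1.1708 2->3
2 2.4252 3->1
final: 1 -2.4446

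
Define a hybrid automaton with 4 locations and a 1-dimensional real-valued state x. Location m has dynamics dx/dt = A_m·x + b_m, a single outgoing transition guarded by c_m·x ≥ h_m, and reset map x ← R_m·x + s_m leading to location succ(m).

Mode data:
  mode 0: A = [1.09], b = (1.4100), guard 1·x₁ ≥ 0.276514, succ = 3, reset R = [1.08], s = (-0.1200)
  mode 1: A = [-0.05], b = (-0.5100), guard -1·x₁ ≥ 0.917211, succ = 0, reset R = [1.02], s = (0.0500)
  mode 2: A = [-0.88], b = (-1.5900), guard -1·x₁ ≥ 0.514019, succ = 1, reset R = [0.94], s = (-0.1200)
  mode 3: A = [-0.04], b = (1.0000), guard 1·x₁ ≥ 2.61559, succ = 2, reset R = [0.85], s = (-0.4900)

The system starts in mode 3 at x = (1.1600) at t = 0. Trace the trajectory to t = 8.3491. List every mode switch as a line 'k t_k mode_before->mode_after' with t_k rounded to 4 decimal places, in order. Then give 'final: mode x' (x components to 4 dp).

Mode 3: guard c·x = 2.6156 hit at Δt = 1.5750 (t = 1.5750), x⁻ = (2.6156) → reset → x⁺ = (1.7333), jump to mode 2
Mode 2: guard c·x = 0.5140 hit at Δt = 1.1447 (t = 2.7197), x⁻ = (-0.5140) → reset → x⁺ = (-0.6032), jump to mode 1
Mode 1: guard c·x = 0.9172 hit at Δt = 0.6654 (t = 3.3851), x⁻ = (-0.9172) → reset → x⁺ = (-0.8856), jump to mode 0
Mode 0: guard c·x = 0.2765 hit at Δt = 1.2363 (t = 4.6214), x⁻ = (0.2765) → reset → x⁺ = (0.1786), jump to mode 3
Mode 3: guard c·x = 2.6156 hit at Δt = 2.5835 (t = 7.2049), x⁻ = (2.6156) → reset → x⁺ = (1.7333), jump to mode 2
Mode 2: flow for 1.1442 to horizon, guard not reached → x = (-0.5134)

1 1.5750 3->2
2 2.7197 2->1
3 3.3851 1->0
4 4.6214 0->3
5 7.2049 3->2
final: 2 -0.5134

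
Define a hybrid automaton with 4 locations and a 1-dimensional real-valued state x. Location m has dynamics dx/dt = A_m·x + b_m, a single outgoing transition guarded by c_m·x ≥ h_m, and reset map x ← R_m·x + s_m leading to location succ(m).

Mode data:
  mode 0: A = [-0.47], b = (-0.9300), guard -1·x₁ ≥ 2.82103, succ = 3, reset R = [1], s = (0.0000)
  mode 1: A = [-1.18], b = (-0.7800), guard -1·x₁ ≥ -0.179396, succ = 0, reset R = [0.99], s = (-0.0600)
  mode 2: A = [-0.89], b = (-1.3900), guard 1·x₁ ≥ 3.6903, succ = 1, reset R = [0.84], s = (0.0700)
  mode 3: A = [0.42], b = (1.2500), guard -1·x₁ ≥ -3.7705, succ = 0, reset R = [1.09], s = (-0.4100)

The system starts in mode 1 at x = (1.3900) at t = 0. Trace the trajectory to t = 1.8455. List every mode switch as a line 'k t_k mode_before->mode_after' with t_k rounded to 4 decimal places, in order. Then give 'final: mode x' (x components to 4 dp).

Mode 1: guard c·x = -0.1794 hit at Δt = 0.7561 (t = 0.7561), x⁻ = (0.1794) → reset → x⁺ = (0.1176), jump to mode 0
Mode 0: flow for 1.0894 to horizon, guard not reached → x = (-0.7224)

1 0.7561 1->0
final: 0 -0.7224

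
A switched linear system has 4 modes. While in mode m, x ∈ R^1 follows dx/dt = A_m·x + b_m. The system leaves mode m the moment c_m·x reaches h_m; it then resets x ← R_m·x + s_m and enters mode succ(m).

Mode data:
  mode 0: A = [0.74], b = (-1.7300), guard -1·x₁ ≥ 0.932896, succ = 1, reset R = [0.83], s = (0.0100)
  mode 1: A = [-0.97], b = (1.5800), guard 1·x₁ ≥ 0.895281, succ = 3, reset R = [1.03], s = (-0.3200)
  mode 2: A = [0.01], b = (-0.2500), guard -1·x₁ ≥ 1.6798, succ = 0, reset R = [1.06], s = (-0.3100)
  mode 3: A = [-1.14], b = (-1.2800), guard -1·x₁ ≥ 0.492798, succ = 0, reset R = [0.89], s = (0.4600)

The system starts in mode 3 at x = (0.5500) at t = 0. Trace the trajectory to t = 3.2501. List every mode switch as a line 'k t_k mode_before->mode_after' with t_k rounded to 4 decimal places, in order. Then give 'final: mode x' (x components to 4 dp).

Mode 3: guard c·x = 0.4928 hit at Δt = 0.8566 (t = 0.8566), x⁻ = (-0.4928) → reset → x⁺ = (0.0214), jump to mode 0
Mode 0: guard c·x = 0.9329 hit at Δt = 0.4662 (t = 1.3228), x⁻ = (-0.9329) → reset → x⁺ = (-0.7643), jump to mode 1
Mode 1: guard c·x = 0.8953 hit at Δt = 1.2190 (t = 2.5418), x⁻ = (0.8953) → reset → x⁺ = (0.6021), jump to mode 3
Mode 3: flow for 0.7083 to horizon, guard not reached → x = (-0.3535)

1 0.8566 3->0
2 1.3228 0->1
3 2.5418 1->3
final: 3 -0.3535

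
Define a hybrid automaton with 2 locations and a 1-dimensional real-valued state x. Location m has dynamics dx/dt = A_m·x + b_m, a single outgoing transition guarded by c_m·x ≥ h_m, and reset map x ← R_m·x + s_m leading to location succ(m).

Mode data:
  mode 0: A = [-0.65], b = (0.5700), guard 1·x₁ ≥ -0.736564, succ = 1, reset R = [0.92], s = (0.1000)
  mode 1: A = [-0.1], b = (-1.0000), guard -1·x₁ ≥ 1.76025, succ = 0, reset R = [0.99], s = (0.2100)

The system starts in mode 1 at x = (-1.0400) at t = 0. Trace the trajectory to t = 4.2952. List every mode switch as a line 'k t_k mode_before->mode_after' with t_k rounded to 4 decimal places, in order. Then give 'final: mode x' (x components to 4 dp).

1 0.8380 1->0
2 1.4550 0->1
3 2.7962 1->0
4 3.4132 0->1
final: 1 -1.3731

Mode 1: guard c·x = 1.7603 hit at Δt = 0.8380 (t = 0.8380), x⁻ = (-1.7603) → reset → x⁺ = (-1.5326), jump to mode 0
Mode 0: guard c·x = -0.7366 hit at Δt = 0.6170 (t = 1.4550), x⁻ = (-0.7366) → reset → x⁺ = (-0.5776), jump to mode 1
Mode 1: guard c·x = 1.7603 hit at Δt = 1.3412 (t = 2.7962), x⁻ = (-1.7603) → reset → x⁺ = (-1.5326), jump to mode 0
Mode 0: guard c·x = -0.7366 hit at Δt = 0.6170 (t = 3.4132), x⁻ = (-0.7366) → reset → x⁺ = (-0.5776), jump to mode 1
Mode 1: flow for 0.8820 to horizon, guard not reached → x = (-1.3731)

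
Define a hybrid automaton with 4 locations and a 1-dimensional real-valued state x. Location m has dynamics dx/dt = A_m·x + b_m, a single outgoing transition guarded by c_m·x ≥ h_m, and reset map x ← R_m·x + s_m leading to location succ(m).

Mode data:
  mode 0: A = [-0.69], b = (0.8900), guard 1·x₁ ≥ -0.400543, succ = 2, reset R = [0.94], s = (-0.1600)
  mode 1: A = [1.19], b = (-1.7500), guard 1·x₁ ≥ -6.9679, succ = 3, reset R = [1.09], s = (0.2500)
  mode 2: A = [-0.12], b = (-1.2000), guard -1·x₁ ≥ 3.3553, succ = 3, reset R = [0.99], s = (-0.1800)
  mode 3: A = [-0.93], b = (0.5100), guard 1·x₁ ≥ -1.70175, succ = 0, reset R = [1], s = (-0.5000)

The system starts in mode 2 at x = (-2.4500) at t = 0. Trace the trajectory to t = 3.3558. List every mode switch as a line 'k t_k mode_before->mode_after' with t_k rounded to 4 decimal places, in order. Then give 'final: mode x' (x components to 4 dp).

1 1.0644 2->3
2 1.6964 3->0
3 2.7477 0->2
final: 2 -1.2025

Mode 2: guard c·x = 3.3553 hit at Δt = 1.0644 (t = 1.0644), x⁻ = (-3.3553) → reset → x⁺ = (-3.5017), jump to mode 3
Mode 3: guard c·x = -1.7018 hit at Δt = 0.6320 (t = 1.6964), x⁻ = (-1.7018) → reset → x⁺ = (-2.2018), jump to mode 0
Mode 0: guard c·x = -0.4005 hit at Δt = 1.0513 (t = 2.7477), x⁻ = (-0.4005) → reset → x⁺ = (-0.5365), jump to mode 2
Mode 2: flow for 0.6081 to horizon, guard not reached → x = (-1.2025)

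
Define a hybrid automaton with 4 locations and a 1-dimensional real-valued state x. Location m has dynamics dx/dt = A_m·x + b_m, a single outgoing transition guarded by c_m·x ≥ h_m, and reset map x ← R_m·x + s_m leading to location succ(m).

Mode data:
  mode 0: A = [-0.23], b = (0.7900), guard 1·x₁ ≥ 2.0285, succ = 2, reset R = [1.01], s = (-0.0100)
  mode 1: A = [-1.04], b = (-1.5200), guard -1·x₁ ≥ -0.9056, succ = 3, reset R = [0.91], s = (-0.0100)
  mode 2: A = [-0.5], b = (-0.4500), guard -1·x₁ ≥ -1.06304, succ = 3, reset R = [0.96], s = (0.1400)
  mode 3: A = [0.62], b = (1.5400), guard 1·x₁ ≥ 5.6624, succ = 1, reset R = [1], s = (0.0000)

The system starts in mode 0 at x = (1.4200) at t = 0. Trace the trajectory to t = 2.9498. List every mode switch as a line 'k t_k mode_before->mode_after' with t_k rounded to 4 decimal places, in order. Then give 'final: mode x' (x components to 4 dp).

1 1.5633 0->2
2 2.3703 2->3
final: 3 2.7360

Mode 0: guard c·x = 2.0285 hit at Δt = 1.5633 (t = 1.5633), x⁻ = (2.0285) → reset → x⁺ = (2.0388), jump to mode 2
Mode 2: guard c·x = -1.0630 hit at Δt = 0.8070 (t = 2.3703), x⁻ = (1.0630) → reset → x⁺ = (1.1605), jump to mode 3
Mode 3: flow for 0.5795 to horizon, guard not reached → x = (2.7360)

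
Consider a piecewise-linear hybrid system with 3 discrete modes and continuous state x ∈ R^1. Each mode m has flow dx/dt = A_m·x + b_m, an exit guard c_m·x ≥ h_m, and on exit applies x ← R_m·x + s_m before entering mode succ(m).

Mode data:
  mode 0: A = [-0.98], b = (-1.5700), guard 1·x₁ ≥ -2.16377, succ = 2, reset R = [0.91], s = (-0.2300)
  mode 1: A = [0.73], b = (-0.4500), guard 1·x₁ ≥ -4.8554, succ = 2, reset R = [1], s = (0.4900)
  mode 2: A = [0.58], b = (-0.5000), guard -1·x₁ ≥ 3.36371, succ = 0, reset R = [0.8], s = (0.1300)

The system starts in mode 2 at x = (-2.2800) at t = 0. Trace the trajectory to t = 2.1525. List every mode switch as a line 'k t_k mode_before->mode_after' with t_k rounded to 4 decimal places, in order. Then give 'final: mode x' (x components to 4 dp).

1 0.5109 2->0
2 1.0566 0->2
3 1.6125 2->0
final: 0 -2.1669

Mode 2: guard c·x = 3.3637 hit at Δt = 0.5109 (t = 0.5109), x⁻ = (-3.3637) → reset → x⁺ = (-2.5610), jump to mode 0
Mode 0: guard c·x = -2.1638 hit at Δt = 0.5457 (t = 1.0566), x⁻ = (-2.1638) → reset → x⁺ = (-2.1990), jump to mode 2
Mode 2: guard c·x = 3.3637 hit at Δt = 0.5559 (t = 1.6125), x⁻ = (-3.3637) → reset → x⁺ = (-2.5610), jump to mode 0
Mode 0: flow for 0.5400 to horizon, guard not reached → x = (-2.1669)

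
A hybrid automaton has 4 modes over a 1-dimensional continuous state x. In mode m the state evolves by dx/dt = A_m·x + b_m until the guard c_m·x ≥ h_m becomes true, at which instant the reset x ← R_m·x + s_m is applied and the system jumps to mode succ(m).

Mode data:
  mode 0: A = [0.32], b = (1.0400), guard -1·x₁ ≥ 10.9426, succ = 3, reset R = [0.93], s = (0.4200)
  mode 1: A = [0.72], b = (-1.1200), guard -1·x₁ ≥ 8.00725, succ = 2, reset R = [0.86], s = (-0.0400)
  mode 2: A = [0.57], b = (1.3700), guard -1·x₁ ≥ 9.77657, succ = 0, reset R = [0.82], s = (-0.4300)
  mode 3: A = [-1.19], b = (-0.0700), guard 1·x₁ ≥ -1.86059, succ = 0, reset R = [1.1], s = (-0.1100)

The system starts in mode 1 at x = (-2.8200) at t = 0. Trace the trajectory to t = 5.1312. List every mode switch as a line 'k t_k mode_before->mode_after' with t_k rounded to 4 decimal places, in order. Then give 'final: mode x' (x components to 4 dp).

1 1.0859 1->2
2 1.9433 2->0
3 3.1690 0->3
4 4.5834 3->0
final: 0 -1.9472

Mode 1: guard c·x = 8.0073 hit at Δt = 1.0859 (t = 1.0859), x⁻ = (-8.0072) → reset → x⁺ = (-6.9262), jump to mode 2
Mode 2: guard c·x = 9.7766 hit at Δt = 0.8574 (t = 1.9433), x⁻ = (-9.7766) → reset → x⁺ = (-8.4468), jump to mode 0
Mode 0: guard c·x = 10.9426 hit at Δt = 1.2257 (t = 3.1690), x⁻ = (-10.9426) → reset → x⁺ = (-9.7566), jump to mode 3
Mode 3: guard c·x = -1.8606 hit at Δt = 1.4144 (t = 4.5834), x⁻ = (-1.8606) → reset → x⁺ = (-2.1566), jump to mode 0
Mode 0: flow for 0.5478 to horizon, guard not reached → x = (-1.9472)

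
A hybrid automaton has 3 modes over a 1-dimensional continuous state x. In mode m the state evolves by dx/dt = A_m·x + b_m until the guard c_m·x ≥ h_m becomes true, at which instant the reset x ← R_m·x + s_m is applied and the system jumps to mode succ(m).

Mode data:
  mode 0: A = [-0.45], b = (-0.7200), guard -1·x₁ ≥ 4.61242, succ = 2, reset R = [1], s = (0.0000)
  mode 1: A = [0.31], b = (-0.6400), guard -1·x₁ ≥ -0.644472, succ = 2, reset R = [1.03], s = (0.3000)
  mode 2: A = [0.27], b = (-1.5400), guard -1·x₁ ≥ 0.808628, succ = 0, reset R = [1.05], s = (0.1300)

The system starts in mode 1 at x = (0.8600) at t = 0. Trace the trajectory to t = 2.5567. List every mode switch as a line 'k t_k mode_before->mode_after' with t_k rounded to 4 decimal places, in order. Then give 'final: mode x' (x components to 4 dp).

Mode 1: guard c·x = -0.6445 hit at Δt = 0.5310 (t = 0.5310), x⁻ = (0.6445) → reset → x⁺ = (0.9638), jump to mode 2
Mode 2: guard c·x = 0.8086 hit at Δt = 1.1766 (t = 1.7076), x⁻ = (-0.8086) → reset → x⁺ = (-0.7191), jump to mode 0
Mode 0: flow for 0.8491 to horizon, guard not reached → x = (-0.9988)

1 0.5310 1->2
2 1.7076 2->0
final: 0 -0.9988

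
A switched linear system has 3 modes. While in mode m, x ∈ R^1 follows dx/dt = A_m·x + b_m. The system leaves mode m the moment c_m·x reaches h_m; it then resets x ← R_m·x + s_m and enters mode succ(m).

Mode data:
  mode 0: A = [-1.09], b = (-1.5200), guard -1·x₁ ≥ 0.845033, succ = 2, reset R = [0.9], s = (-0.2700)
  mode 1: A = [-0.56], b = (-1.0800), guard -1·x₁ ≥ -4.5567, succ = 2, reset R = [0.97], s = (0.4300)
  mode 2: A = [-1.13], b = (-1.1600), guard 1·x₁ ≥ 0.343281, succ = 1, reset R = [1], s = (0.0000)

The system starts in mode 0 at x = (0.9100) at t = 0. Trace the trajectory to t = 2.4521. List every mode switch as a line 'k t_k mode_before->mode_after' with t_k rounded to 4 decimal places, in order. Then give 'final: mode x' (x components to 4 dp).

1 1.3153 0->2
final: 2 -1.0277

Mode 0: guard c·x = 0.8450 hit at Δt = 1.3153 (t = 1.3153), x⁻ = (-0.8450) → reset → x⁺ = (-1.0305), jump to mode 2
Mode 2: flow for 1.1368 to horizon, guard not reached → x = (-1.0277)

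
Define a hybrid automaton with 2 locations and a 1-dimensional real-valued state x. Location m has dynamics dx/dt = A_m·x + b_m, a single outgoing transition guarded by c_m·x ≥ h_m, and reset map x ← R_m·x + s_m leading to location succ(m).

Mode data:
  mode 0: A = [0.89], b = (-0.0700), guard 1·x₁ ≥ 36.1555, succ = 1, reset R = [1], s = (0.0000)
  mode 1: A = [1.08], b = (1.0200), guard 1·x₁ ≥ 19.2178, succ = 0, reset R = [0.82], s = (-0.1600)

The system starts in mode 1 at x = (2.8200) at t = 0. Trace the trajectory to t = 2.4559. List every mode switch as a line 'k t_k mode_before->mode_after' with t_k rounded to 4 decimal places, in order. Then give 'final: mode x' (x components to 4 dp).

Mode 1: guard c·x = 19.2178 hit at Δt = 1.5539 (t = 1.5539), x⁻ = (19.2178) → reset → x⁺ = (15.5986), jump to mode 0
Mode 0: flow for 0.9020 to horizon, guard not reached → x = (34.7151)

1 1.5539 1->0
final: 0 34.7151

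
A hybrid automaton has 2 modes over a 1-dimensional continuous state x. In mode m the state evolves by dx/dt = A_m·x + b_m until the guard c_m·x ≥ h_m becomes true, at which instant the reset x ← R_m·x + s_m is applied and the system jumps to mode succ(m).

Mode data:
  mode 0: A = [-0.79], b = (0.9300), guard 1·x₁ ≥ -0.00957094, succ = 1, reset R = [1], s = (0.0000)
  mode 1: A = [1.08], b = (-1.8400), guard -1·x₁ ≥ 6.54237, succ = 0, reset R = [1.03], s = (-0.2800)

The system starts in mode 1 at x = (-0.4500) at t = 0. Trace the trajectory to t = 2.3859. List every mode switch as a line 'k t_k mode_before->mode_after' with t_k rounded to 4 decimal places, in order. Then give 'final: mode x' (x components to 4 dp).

Mode 1: guard c·x = 6.5424 hit at Δt = 1.2431 (t = 1.2431), x⁻ = (-6.5424) → reset → x⁺ = (-7.0186), jump to mode 0
Mode 0: flow for 1.1428 to horizon, guard not reached → x = (-2.1456)

1 1.2431 1->0
final: 0 -2.1456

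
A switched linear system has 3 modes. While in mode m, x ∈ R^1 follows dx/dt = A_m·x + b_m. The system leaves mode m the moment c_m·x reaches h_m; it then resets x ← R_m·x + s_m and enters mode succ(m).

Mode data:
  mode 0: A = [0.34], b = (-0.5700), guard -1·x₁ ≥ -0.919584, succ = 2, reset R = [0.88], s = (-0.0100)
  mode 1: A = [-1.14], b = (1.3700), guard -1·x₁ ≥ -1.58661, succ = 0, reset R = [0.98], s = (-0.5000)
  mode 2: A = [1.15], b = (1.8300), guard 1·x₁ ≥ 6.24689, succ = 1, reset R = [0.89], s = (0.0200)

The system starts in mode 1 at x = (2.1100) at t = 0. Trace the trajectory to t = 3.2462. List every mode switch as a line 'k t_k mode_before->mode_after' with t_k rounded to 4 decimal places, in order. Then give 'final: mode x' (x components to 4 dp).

1 0.7532 1->0
2 1.3324 0->2
3 2.3650 2->1
final: 1 2.8050

Mode 1: guard c·x = -1.5866 hit at Δt = 0.7532 (t = 0.7532), x⁻ = (1.5866) → reset → x⁺ = (1.0549), jump to mode 0
Mode 0: guard c·x = -0.9196 hit at Δt = 0.5792 (t = 1.3324), x⁻ = (0.9196) → reset → x⁺ = (0.7992), jump to mode 2
Mode 2: guard c·x = 6.2469 hit at Δt = 1.0326 (t = 2.3650), x⁻ = (6.2469) → reset → x⁺ = (5.5797), jump to mode 1
Mode 1: flow for 0.8812 to horizon, guard not reached → x = (2.8050)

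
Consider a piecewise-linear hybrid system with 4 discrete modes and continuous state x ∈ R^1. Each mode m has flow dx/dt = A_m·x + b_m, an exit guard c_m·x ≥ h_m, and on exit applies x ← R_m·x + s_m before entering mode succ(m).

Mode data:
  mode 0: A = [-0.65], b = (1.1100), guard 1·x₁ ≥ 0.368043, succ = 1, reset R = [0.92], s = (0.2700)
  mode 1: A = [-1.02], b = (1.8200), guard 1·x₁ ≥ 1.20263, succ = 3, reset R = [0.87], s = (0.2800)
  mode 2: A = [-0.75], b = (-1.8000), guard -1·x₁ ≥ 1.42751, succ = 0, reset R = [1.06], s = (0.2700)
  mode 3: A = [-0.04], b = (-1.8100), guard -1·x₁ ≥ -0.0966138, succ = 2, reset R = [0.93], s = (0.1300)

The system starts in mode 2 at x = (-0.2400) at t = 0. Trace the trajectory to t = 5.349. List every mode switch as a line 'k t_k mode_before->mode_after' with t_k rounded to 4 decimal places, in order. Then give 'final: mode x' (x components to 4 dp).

1 1.0640 2->0
2 2.2789 0->1
3 2.9688 1->3
4 3.6377 3->2
5 4.9591 2->0
final: 0 -0.5825

Mode 2: guard c·x = 1.4275 hit at Δt = 1.0640 (t = 1.0640), x⁻ = (-1.4275) → reset → x⁺ = (-1.2432), jump to mode 0
Mode 0: guard c·x = 0.3680 hit at Δt = 1.2149 (t = 2.2789), x⁻ = (0.3680) → reset → x⁺ = (0.6086), jump to mode 1
Mode 1: guard c·x = 1.2026 hit at Δt = 0.6899 (t = 2.9688), x⁻ = (1.2026) → reset → x⁺ = (1.3263), jump to mode 3
Mode 3: guard c·x = -0.0966 hit at Δt = 0.6689 (t = 3.6377), x⁻ = (0.0966) → reset → x⁺ = (0.2199), jump to mode 2
Mode 2: guard c·x = 1.4275 hit at Δt = 1.3214 (t = 4.9591), x⁻ = (-1.4275) → reset → x⁺ = (-1.2432), jump to mode 0
Mode 0: flow for 0.3899 to horizon, guard not reached → x = (-0.5825)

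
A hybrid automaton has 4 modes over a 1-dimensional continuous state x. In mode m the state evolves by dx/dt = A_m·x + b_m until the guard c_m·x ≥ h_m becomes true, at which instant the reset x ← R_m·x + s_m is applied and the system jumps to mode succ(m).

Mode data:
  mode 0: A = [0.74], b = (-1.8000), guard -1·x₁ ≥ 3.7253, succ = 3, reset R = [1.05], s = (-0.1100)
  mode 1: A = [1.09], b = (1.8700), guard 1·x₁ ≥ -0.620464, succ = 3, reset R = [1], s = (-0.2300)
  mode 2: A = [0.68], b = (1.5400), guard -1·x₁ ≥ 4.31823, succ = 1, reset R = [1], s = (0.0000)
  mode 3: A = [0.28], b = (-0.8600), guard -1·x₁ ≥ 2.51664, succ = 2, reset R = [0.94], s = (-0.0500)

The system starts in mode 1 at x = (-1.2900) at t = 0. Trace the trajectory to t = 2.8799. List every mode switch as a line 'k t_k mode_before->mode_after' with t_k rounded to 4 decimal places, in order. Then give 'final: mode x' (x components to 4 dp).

1 0.8671 1->3
2 2.1316 3->2
final: 2 -2.5158

Mode 1: guard c·x = -0.6205 hit at Δt = 0.8671 (t = 0.8671), x⁻ = (-0.6205) → reset → x⁺ = (-0.8505), jump to mode 3
Mode 3: guard c·x = 2.5166 hit at Δt = 1.2645 (t = 2.1316), x⁻ = (-2.5166) → reset → x⁺ = (-2.4156), jump to mode 2
Mode 2: flow for 0.7483 to horizon, guard not reached → x = (-2.5158)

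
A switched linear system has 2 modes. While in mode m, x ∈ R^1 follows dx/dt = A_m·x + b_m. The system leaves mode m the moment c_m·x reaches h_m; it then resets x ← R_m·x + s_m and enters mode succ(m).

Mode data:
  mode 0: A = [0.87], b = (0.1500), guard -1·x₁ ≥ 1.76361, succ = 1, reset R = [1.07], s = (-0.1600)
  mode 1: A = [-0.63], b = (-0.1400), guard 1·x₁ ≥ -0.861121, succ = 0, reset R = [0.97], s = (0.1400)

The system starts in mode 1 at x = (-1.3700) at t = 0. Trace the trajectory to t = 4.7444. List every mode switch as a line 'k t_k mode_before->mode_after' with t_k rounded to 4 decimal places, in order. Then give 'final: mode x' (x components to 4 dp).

Mode 1: guard c·x = -0.8611 hit at Δt = 0.9299 (t = 0.9299), x⁻ = (-0.8611) → reset → x⁺ = (-0.6953), jump to mode 0
Mode 0: guard c·x = 1.7636 hit at Δt = 1.2792 (t = 2.2091), x⁻ = (-1.7636) → reset → x⁺ = (-2.0471), jump to mode 1
Mode 1: guard c·x = -0.8611 hit at Δt = 1.6659 (t = 3.8750), x⁻ = (-0.8611) → reset → x⁺ = (-0.6953), jump to mode 0
Mode 0: flow for 0.8694 to horizon, guard not reached → x = (-1.2864)

1 0.9299 1->0
2 2.2091 0->1
3 3.8750 1->0
final: 0 -1.2864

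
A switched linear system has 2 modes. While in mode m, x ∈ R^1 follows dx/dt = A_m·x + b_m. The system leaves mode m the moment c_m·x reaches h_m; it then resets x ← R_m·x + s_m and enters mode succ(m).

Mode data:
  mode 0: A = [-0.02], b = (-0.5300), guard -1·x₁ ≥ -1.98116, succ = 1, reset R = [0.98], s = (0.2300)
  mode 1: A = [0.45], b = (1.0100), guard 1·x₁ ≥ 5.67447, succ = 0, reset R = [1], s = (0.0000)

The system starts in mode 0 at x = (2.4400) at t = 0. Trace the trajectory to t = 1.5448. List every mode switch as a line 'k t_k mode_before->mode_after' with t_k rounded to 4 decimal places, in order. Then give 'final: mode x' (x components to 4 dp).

Mode 0: guard c·x = -1.9812 hit at Δt = 0.7991 (t = 0.7991), x⁻ = (1.9812) → reset → x⁺ = (2.1715), jump to mode 1
Mode 1: flow for 0.7457 to horizon, guard not reached → x = (3.9323)

1 0.7991 0->1
final: 1 3.9323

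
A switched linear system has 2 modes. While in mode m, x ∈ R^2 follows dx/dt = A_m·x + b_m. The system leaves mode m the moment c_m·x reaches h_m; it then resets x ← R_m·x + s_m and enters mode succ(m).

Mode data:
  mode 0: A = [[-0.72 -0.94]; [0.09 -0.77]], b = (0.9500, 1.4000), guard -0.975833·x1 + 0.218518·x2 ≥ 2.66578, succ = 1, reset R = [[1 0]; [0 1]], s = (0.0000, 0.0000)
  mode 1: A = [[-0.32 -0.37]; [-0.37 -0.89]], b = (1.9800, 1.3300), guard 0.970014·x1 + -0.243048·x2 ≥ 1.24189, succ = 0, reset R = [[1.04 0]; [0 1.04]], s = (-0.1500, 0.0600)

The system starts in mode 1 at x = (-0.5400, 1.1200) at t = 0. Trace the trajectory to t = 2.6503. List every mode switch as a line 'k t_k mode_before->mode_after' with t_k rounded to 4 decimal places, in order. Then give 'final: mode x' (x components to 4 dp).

Mode 1: guard c·x = 1.2419 hit at Δt = 1.5802 (t = 1.5802), x⁻ = (1.5661, 1.1408) → reset → x⁺ = (1.4788, 1.2464), jump to mode 0
Mode 0: flow for 1.0701 to horizon, guard not reached → x = (0.3480, 1.6195)

1 1.5802 1->0
final: 0 0.3480 1.6195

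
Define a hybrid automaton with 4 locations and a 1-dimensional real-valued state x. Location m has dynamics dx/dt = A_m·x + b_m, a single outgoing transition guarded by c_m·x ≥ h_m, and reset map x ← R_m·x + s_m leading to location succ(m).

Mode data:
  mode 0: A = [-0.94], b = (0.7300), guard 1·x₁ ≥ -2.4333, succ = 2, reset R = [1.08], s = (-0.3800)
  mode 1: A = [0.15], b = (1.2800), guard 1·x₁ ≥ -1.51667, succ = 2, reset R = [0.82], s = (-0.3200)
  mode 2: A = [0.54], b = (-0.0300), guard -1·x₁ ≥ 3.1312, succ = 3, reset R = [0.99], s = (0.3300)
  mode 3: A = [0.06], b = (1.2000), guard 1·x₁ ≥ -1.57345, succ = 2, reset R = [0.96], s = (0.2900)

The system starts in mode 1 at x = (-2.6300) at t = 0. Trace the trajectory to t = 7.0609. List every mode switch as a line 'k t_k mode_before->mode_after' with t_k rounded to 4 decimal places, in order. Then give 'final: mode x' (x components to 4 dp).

1 1.1518 1->2
2 2.4056 2->3
3 3.5245 3->2
4 5.2194 2->3
5 6.3383 3->2
final: 2 -1.8296

Mode 1: guard c·x = -1.5167 hit at Δt = 1.1518 (t = 1.1518), x⁻ = (-1.5167) → reset → x⁺ = (-1.5637), jump to mode 2
Mode 2: guard c·x = 3.1312 hit at Δt = 1.2538 (t = 2.4056), x⁻ = (-3.1312) → reset → x⁺ = (-2.7699), jump to mode 3
Mode 3: guard c·x = -1.5735 hit at Δt = 1.1189 (t = 3.5245), x⁻ = (-1.5735) → reset → x⁺ = (-1.2205), jump to mode 2
Mode 2: guard c·x = 3.1312 hit at Δt = 1.6949 (t = 5.2194), x⁻ = (-3.1312) → reset → x⁺ = (-2.7699), jump to mode 3
Mode 3: guard c·x = -1.5735 hit at Δt = 1.1189 (t = 6.3383), x⁻ = (-1.5735) → reset → x⁺ = (-1.2205), jump to mode 2
Mode 2: flow for 0.7226 to horizon, guard not reached → x = (-1.8296)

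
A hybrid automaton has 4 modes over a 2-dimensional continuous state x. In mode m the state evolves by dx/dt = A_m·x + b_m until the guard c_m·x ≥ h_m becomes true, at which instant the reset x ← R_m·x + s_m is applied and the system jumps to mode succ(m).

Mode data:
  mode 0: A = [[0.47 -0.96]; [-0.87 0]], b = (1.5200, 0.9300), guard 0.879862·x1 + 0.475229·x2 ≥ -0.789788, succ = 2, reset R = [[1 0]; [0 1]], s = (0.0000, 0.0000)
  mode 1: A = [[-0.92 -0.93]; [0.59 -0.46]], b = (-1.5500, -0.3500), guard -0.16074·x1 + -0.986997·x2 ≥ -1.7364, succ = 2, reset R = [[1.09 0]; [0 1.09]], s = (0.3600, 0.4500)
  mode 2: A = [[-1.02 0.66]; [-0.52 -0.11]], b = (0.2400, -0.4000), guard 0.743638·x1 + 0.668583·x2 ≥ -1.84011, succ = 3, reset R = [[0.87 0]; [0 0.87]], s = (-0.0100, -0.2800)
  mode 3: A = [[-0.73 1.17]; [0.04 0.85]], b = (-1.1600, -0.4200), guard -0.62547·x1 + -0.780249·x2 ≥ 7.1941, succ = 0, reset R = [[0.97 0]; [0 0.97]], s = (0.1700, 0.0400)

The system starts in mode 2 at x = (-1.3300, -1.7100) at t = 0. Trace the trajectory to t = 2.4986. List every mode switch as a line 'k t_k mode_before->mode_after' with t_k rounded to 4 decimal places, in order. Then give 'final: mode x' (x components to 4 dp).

Mode 2: guard c·x = -1.8401 hit at Δt = 0.4927 (t = 0.4927), x⁻ = (-1.1193, -1.5073) → reset → x⁺ = (-0.9838, -1.5913), jump to mode 3
Mode 3: guard c·x = 7.1941 hit at Δt = 1.2069 (t = 1.6996), x⁻ = (-4.6184, -5.5180) → reset → x⁺ = (-4.3098, -5.3125), jump to mode 0
Mode 0: flow for 0.7990 to horizon, guard not reached → x = (-1.1562, -2.7164)

1 0.4927 2->3
2 1.6996 3->0
final: 0 -1.1562 -2.7164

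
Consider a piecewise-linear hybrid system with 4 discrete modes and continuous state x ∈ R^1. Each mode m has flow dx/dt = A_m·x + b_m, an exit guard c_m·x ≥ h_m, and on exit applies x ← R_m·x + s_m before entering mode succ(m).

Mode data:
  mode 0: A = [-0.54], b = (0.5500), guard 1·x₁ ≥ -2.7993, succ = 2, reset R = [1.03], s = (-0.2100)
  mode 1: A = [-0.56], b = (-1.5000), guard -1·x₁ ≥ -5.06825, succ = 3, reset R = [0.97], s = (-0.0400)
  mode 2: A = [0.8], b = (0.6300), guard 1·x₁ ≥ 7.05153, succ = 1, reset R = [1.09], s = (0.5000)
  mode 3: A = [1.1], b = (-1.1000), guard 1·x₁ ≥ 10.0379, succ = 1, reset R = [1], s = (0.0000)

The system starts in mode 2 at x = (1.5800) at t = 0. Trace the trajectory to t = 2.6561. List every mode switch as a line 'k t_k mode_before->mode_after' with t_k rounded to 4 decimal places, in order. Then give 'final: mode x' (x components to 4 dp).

1 1.4966 2->1
2 2.1006 1->3
final: 3 8.1414

Mode 2: guard c·x = 7.0515 hit at Δt = 1.4966 (t = 1.4966), x⁻ = (7.0515) → reset → x⁺ = (8.1862), jump to mode 1
Mode 1: guard c·x = -5.0682 hit at Δt = 0.6040 (t = 2.1006), x⁻ = (5.0683) → reset → x⁺ = (4.8762), jump to mode 3
Mode 3: flow for 0.5555 to horizon, guard not reached → x = (8.1414)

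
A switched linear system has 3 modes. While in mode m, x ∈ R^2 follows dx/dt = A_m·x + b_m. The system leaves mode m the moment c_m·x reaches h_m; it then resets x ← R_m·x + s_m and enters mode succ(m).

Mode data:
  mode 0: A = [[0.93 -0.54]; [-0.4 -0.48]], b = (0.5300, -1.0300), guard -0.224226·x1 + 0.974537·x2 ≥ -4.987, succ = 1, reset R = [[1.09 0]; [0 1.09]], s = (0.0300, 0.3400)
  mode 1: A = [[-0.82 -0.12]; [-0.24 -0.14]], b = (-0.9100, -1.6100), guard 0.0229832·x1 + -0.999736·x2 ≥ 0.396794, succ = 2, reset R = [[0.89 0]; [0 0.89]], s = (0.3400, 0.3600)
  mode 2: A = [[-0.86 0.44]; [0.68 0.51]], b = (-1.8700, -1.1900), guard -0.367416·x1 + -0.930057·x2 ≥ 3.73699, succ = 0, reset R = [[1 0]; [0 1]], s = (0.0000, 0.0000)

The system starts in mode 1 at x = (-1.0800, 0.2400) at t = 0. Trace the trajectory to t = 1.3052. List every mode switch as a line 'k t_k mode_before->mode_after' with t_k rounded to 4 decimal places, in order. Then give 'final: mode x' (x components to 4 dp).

Mode 1: guard c·x = 0.3968 hit at Δt = 0.4953 (t = 0.4953), x⁻ = (-1.0842, -0.4218) → reset → x⁺ = (-0.6249, -0.0154), jump to mode 2
Mode 2: flow for 0.8099 to horizon, guard not reached → x = (-1.6571, -1.9718)

1 0.4953 1->2
final: 2 -1.6571 -1.9718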